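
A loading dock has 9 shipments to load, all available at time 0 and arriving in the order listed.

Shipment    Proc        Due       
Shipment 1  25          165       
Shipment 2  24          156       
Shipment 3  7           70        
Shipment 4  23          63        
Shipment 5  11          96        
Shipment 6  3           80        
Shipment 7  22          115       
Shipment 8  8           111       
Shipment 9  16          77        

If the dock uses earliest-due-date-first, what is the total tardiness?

0

EDD (increasing due date): Shipment 4 Shipment 3 Shipment 9 Shipment 6 Shipment 5 Shipment 8 Shipment 7 Shipment 2 Shipment 1.
Shipment 4: 0→23, due 63, tardiness 0
Shipment 3: 23→30, due 70, tardiness 0
Shipment 9: 30→46, due 77, tardiness 0
Shipment 6: 46→49, due 80, tardiness 0
Shipment 5: 49→60, due 96, tardiness 0
Shipment 8: 60→68, due 111, tardiness 0
Shipment 7: 68→90, due 115, tardiness 0
Shipment 2: 90→114, due 156, tardiness 0
Shipment 1: 114→139, due 165, tardiness 0
Sum = 0+0+0+0+0+0+0+0+0 = 0.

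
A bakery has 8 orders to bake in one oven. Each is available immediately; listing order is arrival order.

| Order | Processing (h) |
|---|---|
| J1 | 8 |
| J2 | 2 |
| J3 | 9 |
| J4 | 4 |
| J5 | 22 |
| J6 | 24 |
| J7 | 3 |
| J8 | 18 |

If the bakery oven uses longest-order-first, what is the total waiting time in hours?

461

LPT (decreasing processing time): J6 J5 J8 J3 J1 J4 J7 J2.
J6: waits 0, runs 0→24
J5: waits 24, runs 24→46
J8: waits 46, runs 46→64
J3: waits 64, runs 64→73
J1: waits 73, runs 73→81
J4: waits 81, runs 81→85
J7: waits 85, runs 85→88
J2: waits 88, runs 88→90
Sum = 0+24+46+64+73+81+85+88 = 461.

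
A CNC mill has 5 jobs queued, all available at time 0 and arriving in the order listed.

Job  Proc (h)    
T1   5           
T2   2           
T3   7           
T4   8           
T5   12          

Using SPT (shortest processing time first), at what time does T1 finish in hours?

7

SPT (increasing processing time): T2 T1 T3 T4 T5.
T2: 0→2
T1: 2→7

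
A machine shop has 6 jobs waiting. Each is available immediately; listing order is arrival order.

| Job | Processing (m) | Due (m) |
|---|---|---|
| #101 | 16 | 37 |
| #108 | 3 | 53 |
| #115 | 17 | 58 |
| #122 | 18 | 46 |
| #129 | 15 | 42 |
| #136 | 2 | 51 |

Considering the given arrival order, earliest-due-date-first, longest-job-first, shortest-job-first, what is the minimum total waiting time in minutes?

FIFO (arrival order): #101 #108 #115 #122 #129 #136.
#101: waits 0, runs 0→16
#108: waits 16, runs 16→19
#115: waits 19, runs 19→36
#122: waits 36, runs 36→54
#129: waits 54, runs 54→69
#136: waits 69, runs 69→71
Sum = 0+16+19+36+54+69 = 194.
EDD (increasing due date): #101 #129 #122 #136 #108 #115.
#101: waits 0, runs 0→16
#129: waits 16, runs 16→31
#122: waits 31, runs 31→49
#136: waits 49, runs 49→51
#108: waits 51, runs 51→54
#115: waits 54, runs 54→71
Sum = 0+16+31+49+51+54 = 201.
LPT (decreasing processing time): #122 #115 #101 #129 #108 #136.
#122: waits 0, runs 0→18
#115: waits 18, runs 18→35
#101: waits 35, runs 35→51
#129: waits 51, runs 51→66
#108: waits 66, runs 66→69
#136: waits 69, runs 69→71
Sum = 0+18+35+51+66+69 = 239.
SPT (increasing processing time): #136 #108 #129 #101 #115 #122.
#136: waits 0, runs 0→2
#108: waits 2, runs 2→5
#129: waits 5, runs 5→20
#101: waits 20, runs 20→36
#115: waits 36, runs 36→53
#122: waits 53, runs 53→71
Sum = 0+2+5+20+36+53 = 116.
FIFO 194, EDD 201, LPT 239, SPT 116 → minimum 116.

116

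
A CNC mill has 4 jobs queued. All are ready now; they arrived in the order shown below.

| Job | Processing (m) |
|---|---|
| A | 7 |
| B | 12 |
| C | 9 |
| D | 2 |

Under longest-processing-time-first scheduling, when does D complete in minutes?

LPT (decreasing processing time): B C A D.
B: 0→12
C: 12→21
A: 21→28
D: 28→30

30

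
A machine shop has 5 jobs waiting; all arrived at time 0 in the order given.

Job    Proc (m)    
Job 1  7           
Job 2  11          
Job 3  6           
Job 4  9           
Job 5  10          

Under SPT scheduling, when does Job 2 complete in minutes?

43

SPT (increasing processing time): Job 3 Job 1 Job 4 Job 5 Job 2.
Job 3: 0→6
Job 1: 6→13
Job 4: 13→22
Job 5: 22→32
Job 2: 32→43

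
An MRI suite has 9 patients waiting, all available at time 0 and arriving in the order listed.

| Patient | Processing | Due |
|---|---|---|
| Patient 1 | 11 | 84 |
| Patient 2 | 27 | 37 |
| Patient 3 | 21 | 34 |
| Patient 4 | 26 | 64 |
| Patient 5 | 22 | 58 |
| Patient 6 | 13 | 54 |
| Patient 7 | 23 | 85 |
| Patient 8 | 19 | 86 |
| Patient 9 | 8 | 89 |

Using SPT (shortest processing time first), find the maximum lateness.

133

SPT (increasing processing time): Patient 9 Patient 1 Patient 6 Patient 8 Patient 3 Patient 5 Patient 7 Patient 4 Patient 2.
Patient 9: 0→8, due 89, lateness -81
Patient 1: 8→19, due 84, lateness -65
Patient 6: 19→32, due 54, lateness -22
Patient 8: 32→51, due 86, lateness -35
Patient 3: 51→72, due 34, lateness 38
Patient 5: 72→94, due 58, lateness 36
Patient 7: 94→117, due 85, lateness 32
Patient 4: 117→143, due 64, lateness 79
Patient 2: 143→170, due 37, lateness 133
Maximum = 133.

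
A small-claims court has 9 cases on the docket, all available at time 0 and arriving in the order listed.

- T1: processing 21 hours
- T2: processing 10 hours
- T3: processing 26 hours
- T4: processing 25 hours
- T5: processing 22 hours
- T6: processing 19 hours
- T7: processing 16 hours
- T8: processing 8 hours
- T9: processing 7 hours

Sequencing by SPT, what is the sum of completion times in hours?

614

SPT (increasing processing time): T9 T8 T2 T7 T6 T1 T5 T4 T3.
T9: 0→7
T8: 7→15
T2: 15→25
T7: 25→41
T6: 41→60
T1: 60→81
T5: 81→103
T4: 103→128
T3: 128→154
Sum = 7+15+25+41+60+81+103+128+154 = 614.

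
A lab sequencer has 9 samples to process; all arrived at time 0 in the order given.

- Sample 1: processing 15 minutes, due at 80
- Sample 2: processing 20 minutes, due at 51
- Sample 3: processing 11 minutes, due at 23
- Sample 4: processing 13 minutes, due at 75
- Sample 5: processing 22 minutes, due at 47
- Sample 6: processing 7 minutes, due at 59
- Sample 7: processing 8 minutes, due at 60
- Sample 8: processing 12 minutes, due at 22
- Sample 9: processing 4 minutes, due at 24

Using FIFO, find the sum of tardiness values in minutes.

FIFO (arrival order): Sample 1 Sample 2 Sample 3 Sample 4 Sample 5 Sample 6 Sample 7 Sample 8 Sample 9.
Sample 1: 0→15, due 80, tardiness 0
Sample 2: 15→35, due 51, tardiness 0
Sample 3: 35→46, due 23, tardiness 23
Sample 4: 46→59, due 75, tardiness 0
Sample 5: 59→81, due 47, tardiness 34
Sample 6: 81→88, due 59, tardiness 29
Sample 7: 88→96, due 60, tardiness 36
Sample 8: 96→108, due 22, tardiness 86
Sample 9: 108→112, due 24, tardiness 88
Sum = 0+0+23+0+34+29+36+86+88 = 296.

296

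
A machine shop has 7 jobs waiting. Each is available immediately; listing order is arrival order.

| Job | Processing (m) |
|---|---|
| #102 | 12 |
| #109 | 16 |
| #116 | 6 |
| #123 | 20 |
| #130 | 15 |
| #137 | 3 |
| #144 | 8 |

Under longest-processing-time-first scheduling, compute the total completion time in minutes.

398

LPT (decreasing processing time): #123 #109 #130 #102 #144 #116 #137.
#123: 0→20
#109: 20→36
#130: 36→51
#102: 51→63
#144: 63→71
#116: 71→77
#137: 77→80
Sum = 20+36+51+63+71+77+80 = 398.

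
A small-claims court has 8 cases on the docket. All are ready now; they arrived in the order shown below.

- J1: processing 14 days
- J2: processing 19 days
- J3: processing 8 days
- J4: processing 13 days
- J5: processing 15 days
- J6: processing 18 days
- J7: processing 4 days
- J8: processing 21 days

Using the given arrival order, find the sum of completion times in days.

501

FIFO (arrival order): J1 J2 J3 J4 J5 J6 J7 J8.
J1: 0→14
J2: 14→33
J3: 33→41
J4: 41→54
J5: 54→69
J6: 69→87
J7: 87→91
J8: 91→112
Sum = 14+33+41+54+69+87+91+112 = 501.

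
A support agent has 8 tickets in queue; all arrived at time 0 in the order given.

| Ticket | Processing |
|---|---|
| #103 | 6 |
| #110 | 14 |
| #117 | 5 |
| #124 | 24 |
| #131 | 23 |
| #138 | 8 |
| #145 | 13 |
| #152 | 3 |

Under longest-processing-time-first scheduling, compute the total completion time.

LPT (decreasing processing time): #124 #131 #110 #145 #138 #103 #117 #152.
#124: 0→24
#131: 24→47
#110: 47→61
#145: 61→74
#138: 74→82
#103: 82→88
#117: 88→93
#152: 93→96
Sum = 24+47+61+74+82+88+93+96 = 565.

565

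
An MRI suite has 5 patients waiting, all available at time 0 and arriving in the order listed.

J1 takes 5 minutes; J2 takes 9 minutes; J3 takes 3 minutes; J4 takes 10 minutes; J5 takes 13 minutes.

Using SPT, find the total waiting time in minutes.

55

SPT (increasing processing time): J3 J1 J2 J4 J5.
J3: waits 0, runs 0→3
J1: waits 3, runs 3→8
J2: waits 8, runs 8→17
J4: waits 17, runs 17→27
J5: waits 27, runs 27→40
Sum = 0+3+8+17+27 = 55.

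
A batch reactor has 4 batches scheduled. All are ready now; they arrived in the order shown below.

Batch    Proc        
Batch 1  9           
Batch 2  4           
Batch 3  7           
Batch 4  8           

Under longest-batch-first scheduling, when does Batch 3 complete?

LPT (decreasing processing time): Batch 1 Batch 4 Batch 3 Batch 2.
Batch 1: 0→9
Batch 4: 9→17
Batch 3: 17→24

24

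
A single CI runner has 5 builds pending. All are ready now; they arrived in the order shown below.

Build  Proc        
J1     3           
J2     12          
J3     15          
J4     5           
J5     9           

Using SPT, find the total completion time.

101

SPT (increasing processing time): J1 J4 J5 J2 J3.
J1: 0→3
J4: 3→8
J5: 8→17
J2: 17→29
J3: 29→44
Sum = 3+8+17+29+44 = 101.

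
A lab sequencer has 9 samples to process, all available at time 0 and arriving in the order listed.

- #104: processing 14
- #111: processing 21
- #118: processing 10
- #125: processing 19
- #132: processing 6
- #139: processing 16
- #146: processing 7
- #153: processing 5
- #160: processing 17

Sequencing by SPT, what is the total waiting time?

SPT (increasing processing time): #153 #132 #146 #118 #104 #139 #160 #125 #111.
#153: waits 0, runs 0→5
#132: waits 5, runs 5→11
#146: waits 11, runs 11→18
#118: waits 18, runs 18→28
#104: waits 28, runs 28→42
#139: waits 42, runs 42→58
#160: waits 58, runs 58→75
#125: waits 75, runs 75→94
#111: waits 94, runs 94→115
Sum = 0+5+11+18+28+42+58+75+94 = 331.

331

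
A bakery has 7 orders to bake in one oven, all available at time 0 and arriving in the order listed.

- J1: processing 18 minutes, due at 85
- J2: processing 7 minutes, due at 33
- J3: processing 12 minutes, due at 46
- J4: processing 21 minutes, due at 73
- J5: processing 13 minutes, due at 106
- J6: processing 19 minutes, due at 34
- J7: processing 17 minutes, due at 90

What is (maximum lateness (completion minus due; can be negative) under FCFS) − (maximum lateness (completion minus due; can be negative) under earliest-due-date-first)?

FIFO (arrival order): J1 J2 J3 J4 J5 J6 J7.
J1: 0→18, due 85, lateness -67
J2: 18→25, due 33, lateness -8
J3: 25→37, due 46, lateness -9
J4: 37→58, due 73, lateness -15
J5: 58→71, due 106, lateness -35
J6: 71→90, due 34, lateness 56
J7: 90→107, due 90, lateness 17
Maximum = 56.
EDD (increasing due date): J2 J6 J3 J4 J1 J7 J5.
J2: 0→7, due 33, lateness -26
J6: 7→26, due 34, lateness -8
J3: 26→38, due 46, lateness -8
J4: 38→59, due 73, lateness -14
J1: 59→77, due 85, lateness -8
J7: 77→94, due 90, lateness 4
J5: 94→107, due 106, lateness 1
Maximum = 4.
Difference = 56 − 4 = 52.

52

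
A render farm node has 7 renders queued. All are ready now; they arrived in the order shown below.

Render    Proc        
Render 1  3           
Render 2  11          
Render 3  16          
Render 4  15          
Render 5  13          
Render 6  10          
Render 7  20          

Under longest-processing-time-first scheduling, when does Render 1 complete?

88

LPT (decreasing processing time): Render 7 Render 3 Render 4 Render 5 Render 2 Render 6 Render 1.
Render 7: 0→20
Render 3: 20→36
Render 4: 36→51
Render 5: 51→64
Render 2: 64→75
Render 6: 75→85
Render 1: 85→88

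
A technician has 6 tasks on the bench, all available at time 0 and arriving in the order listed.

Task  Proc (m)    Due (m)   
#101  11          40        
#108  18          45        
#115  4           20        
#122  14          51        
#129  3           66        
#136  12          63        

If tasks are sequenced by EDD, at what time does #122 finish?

47

EDD (increasing due date): #115 #101 #108 #122 #136 #129.
#115: 0→4
#101: 4→15
#108: 15→33
#122: 33→47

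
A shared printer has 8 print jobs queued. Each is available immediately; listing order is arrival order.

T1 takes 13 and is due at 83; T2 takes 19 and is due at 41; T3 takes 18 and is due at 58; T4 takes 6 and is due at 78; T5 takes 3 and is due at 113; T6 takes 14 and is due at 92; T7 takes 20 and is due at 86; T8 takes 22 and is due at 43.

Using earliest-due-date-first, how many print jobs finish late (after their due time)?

EDD (increasing due date): T2 T8 T3 T4 T1 T7 T6 T5.
T2: 0→19, due 41, tardiness 0
T8: 19→41, due 43, tardiness 0
T3: 41→59, due 58, tardiness 1
T4: 59→65, due 78, tardiness 0
T1: 65→78, due 83, tardiness 0
T7: 78→98, due 86, tardiness 12
T6: 98→112, due 92, tardiness 20
T5: 112→115, due 113, tardiness 2
Late print jobs: 4.

4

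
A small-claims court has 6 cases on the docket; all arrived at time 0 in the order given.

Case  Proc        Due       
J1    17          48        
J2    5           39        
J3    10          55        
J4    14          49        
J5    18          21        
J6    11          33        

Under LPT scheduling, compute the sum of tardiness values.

78

LPT (decreasing processing time): J5 J1 J4 J6 J3 J2.
J5: 0→18, due 21, tardiness 0
J1: 18→35, due 48, tardiness 0
J4: 35→49, due 49, tardiness 0
J6: 49→60, due 33, tardiness 27
J3: 60→70, due 55, tardiness 15
J2: 70→75, due 39, tardiness 36
Sum = 0+0+0+27+15+36 = 78.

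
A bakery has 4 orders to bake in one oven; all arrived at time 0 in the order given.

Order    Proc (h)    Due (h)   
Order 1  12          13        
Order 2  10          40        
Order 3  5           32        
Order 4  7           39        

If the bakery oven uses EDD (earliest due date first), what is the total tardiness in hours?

EDD (increasing due date): Order 1 Order 3 Order 4 Order 2.
Order 1: 0→12, due 13, tardiness 0
Order 3: 12→17, due 32, tardiness 0
Order 4: 17→24, due 39, tardiness 0
Order 2: 24→34, due 40, tardiness 0
Sum = 0+0+0+0 = 0.

0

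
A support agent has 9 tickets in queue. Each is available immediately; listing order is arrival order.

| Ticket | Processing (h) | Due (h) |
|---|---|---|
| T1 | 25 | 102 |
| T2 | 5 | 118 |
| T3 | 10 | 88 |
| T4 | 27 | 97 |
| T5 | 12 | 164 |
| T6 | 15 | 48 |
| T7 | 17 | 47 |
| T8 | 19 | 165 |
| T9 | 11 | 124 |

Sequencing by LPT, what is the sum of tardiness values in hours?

LPT (decreasing processing time): T4 T1 T8 T7 T6 T5 T9 T3 T2.
T4: 0→27, due 97, tardiness 0
T1: 27→52, due 102, tardiness 0
T8: 52→71, due 165, tardiness 0
T7: 71→88, due 47, tardiness 41
T6: 88→103, due 48, tardiness 55
T5: 103→115, due 164, tardiness 0
T9: 115→126, due 124, tardiness 2
T3: 126→136, due 88, tardiness 48
T2: 136→141, due 118, tardiness 23
Sum = 0+0+0+41+55+0+2+48+23 = 169.

169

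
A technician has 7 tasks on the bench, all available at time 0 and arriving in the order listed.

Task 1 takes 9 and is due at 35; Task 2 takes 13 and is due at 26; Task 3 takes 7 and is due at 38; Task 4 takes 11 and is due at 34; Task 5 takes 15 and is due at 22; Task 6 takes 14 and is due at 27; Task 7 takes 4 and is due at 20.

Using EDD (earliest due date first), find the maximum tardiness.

35

EDD (increasing due date): Task 7 Task 5 Task 2 Task 6 Task 4 Task 1 Task 3.
Task 7: 0→4, due 20, tardiness 0
Task 5: 4→19, due 22, tardiness 0
Task 2: 19→32, due 26, tardiness 6
Task 6: 32→46, due 27, tardiness 19
Task 4: 46→57, due 34, tardiness 23
Task 1: 57→66, due 35, tardiness 31
Task 3: 66→73, due 38, tardiness 35
Maximum = 35.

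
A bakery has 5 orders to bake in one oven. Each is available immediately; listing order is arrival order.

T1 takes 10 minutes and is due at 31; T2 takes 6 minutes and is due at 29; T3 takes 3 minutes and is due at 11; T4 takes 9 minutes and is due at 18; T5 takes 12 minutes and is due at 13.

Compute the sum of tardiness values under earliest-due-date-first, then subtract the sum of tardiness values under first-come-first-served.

EDD (increasing due date): T3 T5 T4 T2 T1.
T3: 0→3, due 11, tardiness 0
T5: 3→15, due 13, tardiness 2
T4: 15→24, due 18, tardiness 6
T2: 24→30, due 29, tardiness 1
T1: 30→40, due 31, tardiness 9
Sum = 0+2+6+1+9 = 18.
FIFO (arrival order): T1 T2 T3 T4 T5.
T1: 0→10, due 31, tardiness 0
T2: 10→16, due 29, tardiness 0
T3: 16→19, due 11, tardiness 8
T4: 19→28, due 18, tardiness 10
T5: 28→40, due 13, tardiness 27
Sum = 0+0+8+10+27 = 45.
Difference = 18 − 45 = -27.

-27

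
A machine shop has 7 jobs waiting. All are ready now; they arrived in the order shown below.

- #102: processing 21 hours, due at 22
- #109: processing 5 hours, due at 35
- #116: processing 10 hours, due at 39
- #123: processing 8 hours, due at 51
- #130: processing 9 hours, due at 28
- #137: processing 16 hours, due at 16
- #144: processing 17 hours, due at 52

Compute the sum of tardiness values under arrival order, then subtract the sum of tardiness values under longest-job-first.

-77

FIFO (arrival order): #102 #109 #116 #123 #130 #137 #144.
#102: 0→21, due 22, tardiness 0
#109: 21→26, due 35, tardiness 0
#116: 26→36, due 39, tardiness 0
#123: 36→44, due 51, tardiness 0
#130: 44→53, due 28, tardiness 25
#137: 53→69, due 16, tardiness 53
#144: 69→86, due 52, tardiness 34
Sum = 0+0+0+0+25+53+34 = 112.
LPT (decreasing processing time): #102 #144 #137 #116 #130 #123 #109.
#102: 0→21, due 22, tardiness 0
#144: 21→38, due 52, tardiness 0
#137: 38→54, due 16, tardiness 38
#116: 54→64, due 39, tardiness 25
#130: 64→73, due 28, tardiness 45
#123: 73→81, due 51, tardiness 30
#109: 81→86, due 35, tardiness 51
Sum = 0+0+38+25+45+30+51 = 189.
Difference = 112 − 189 = -77.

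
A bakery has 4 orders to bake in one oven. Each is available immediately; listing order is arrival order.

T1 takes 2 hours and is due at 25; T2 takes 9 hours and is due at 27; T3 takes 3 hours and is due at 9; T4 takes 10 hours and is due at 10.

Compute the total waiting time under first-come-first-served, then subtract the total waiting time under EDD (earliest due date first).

-4

FIFO (arrival order): T1 T2 T3 T4.
T1: waits 0, runs 0→2
T2: waits 2, runs 2→11
T3: waits 11, runs 11→14
T4: waits 14, runs 14→24
Sum = 0+2+11+14 = 27.
EDD (increasing due date): T3 T4 T1 T2.
T3: waits 0, runs 0→3
T4: waits 3, runs 3→13
T1: waits 13, runs 13→15
T2: waits 15, runs 15→24
Sum = 0+3+13+15 = 31.
Difference = 27 − 31 = -4.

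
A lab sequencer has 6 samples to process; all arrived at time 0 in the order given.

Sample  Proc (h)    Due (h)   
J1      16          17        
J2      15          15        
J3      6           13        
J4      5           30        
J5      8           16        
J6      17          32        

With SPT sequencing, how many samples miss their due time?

SPT (increasing processing time): J4 J3 J5 J2 J1 J6.
J4: 0→5, due 30, tardiness 0
J3: 5→11, due 13, tardiness 0
J5: 11→19, due 16, tardiness 3
J2: 19→34, due 15, tardiness 19
J1: 34→50, due 17, tardiness 33
J6: 50→67, due 32, tardiness 35
Late samples: 4.

4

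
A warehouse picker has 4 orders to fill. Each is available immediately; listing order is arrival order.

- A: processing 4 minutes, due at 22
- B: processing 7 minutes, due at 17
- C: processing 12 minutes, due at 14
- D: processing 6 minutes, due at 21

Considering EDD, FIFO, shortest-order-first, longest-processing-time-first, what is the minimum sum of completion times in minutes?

60

EDD (increasing due date): C B D A.
C: 0→12
B: 12→19
D: 19→25
A: 25→29
Sum = 12+19+25+29 = 85.
FIFO (arrival order): A B C D.
A: 0→4
B: 4→11
C: 11→23
D: 23→29
Sum = 4+11+23+29 = 67.
SPT (increasing processing time): A D B C.
A: 0→4
D: 4→10
B: 10→17
C: 17→29
Sum = 4+10+17+29 = 60.
LPT (decreasing processing time): C B D A.
C: 0→12
B: 12→19
D: 19→25
A: 25→29
Sum = 12+19+25+29 = 85.
EDD 85, FIFO 67, SPT 60, LPT 85 → minimum 60.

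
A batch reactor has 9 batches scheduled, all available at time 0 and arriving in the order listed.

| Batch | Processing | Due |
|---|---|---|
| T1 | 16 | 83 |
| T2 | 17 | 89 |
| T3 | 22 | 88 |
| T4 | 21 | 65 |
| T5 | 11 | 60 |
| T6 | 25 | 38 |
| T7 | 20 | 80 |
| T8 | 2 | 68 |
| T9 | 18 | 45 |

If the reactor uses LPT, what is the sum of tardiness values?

336

LPT (decreasing processing time): T6 T3 T4 T7 T9 T2 T1 T5 T8.
T6: 0→25, due 38, tardiness 0
T3: 25→47, due 88, tardiness 0
T4: 47→68, due 65, tardiness 3
T7: 68→88, due 80, tardiness 8
T9: 88→106, due 45, tardiness 61
T2: 106→123, due 89, tardiness 34
T1: 123→139, due 83, tardiness 56
T5: 139→150, due 60, tardiness 90
T8: 150→152, due 68, tardiness 84
Sum = 0+0+3+8+61+34+56+90+84 = 336.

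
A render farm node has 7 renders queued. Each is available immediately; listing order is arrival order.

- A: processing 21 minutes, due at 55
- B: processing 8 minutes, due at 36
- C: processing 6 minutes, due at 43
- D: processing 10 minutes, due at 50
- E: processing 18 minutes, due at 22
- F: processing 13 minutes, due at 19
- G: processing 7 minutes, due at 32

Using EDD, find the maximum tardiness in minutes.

EDD (increasing due date): F E G B C D A.
F: 0→13, due 19, tardiness 0
E: 13→31, due 22, tardiness 9
G: 31→38, due 32, tardiness 6
B: 38→46, due 36, tardiness 10
C: 46→52, due 43, tardiness 9
D: 52→62, due 50, tardiness 12
A: 62→83, due 55, tardiness 28
Maximum = 28.

28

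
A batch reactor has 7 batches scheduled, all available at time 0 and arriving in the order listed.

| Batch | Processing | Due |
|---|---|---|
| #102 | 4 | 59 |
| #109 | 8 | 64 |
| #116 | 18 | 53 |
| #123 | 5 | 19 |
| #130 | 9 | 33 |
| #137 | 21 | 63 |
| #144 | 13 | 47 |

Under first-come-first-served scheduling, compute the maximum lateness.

FIFO (arrival order): #102 #109 #116 #123 #130 #137 #144.
#102: 0→4, due 59, lateness -55
#109: 4→12, due 64, lateness -52
#116: 12→30, due 53, lateness -23
#123: 30→35, due 19, lateness 16
#130: 35→44, due 33, lateness 11
#137: 44→65, due 63, lateness 2
#144: 65→78, due 47, lateness 31
Maximum = 31.

31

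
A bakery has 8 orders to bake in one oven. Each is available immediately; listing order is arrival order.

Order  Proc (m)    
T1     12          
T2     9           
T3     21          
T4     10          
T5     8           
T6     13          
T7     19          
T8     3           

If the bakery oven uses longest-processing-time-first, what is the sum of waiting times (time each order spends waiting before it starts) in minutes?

LPT (decreasing processing time): T3 T7 T6 T1 T4 T2 T5 T8.
T3: waits 0, runs 0→21
T7: waits 21, runs 21→40
T6: waits 40, runs 40→53
T1: waits 53, runs 53→65
T4: waits 65, runs 65→75
T2: waits 75, runs 75→84
T5: waits 84, runs 84→92
T8: waits 92, runs 92→95
Sum = 0+21+40+53+65+75+84+92 = 430.

430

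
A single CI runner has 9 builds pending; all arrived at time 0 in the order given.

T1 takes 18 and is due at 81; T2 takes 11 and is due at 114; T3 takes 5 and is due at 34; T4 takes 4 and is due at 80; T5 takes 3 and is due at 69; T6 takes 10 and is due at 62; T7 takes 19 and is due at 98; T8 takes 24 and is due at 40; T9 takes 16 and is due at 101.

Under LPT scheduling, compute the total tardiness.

LPT (decreasing processing time): T8 T7 T1 T9 T2 T6 T3 T4 T5.
T8: 0→24, due 40, tardiness 0
T7: 24→43, due 98, tardiness 0
T1: 43→61, due 81, tardiness 0
T9: 61→77, due 101, tardiness 0
T2: 77→88, due 114, tardiness 0
T6: 88→98, due 62, tardiness 36
T3: 98→103, due 34, tardiness 69
T4: 103→107, due 80, tardiness 27
T5: 107→110, due 69, tardiness 41
Sum = 0+0+0+0+0+36+69+27+41 = 173.

173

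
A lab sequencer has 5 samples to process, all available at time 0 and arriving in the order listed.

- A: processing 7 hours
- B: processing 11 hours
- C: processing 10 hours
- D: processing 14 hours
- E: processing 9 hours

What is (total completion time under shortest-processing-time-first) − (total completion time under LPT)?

SPT (increasing processing time): A E C B D.
A: 0→7
E: 7→16
C: 16→26
B: 26→37
D: 37→51
Sum = 7+16+26+37+51 = 137.
LPT (decreasing processing time): D B C E A.
D: 0→14
B: 14→25
C: 25→35
E: 35→44
A: 44→51
Sum = 14+25+35+44+51 = 169.
Difference = 137 − 169 = -32.

-32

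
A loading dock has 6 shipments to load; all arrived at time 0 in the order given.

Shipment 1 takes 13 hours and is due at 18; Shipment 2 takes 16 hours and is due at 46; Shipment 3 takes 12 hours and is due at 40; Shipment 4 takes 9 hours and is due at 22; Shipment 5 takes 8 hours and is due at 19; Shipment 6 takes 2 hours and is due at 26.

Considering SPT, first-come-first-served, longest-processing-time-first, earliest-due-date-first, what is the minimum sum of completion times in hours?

166

SPT (increasing processing time): Shipment 6 Shipment 5 Shipment 4 Shipment 3 Shipment 1 Shipment 2.
Shipment 6: 0→2
Shipment 5: 2→10
Shipment 4: 10→19
Shipment 3: 19→31
Shipment 1: 31→44
Shipment 2: 44→60
Sum = 2+10+19+31+44+60 = 166.
FIFO (arrival order): Shipment 1 Shipment 2 Shipment 3 Shipment 4 Shipment 5 Shipment 6.
Shipment 1: 0→13
Shipment 2: 13→29
Shipment 3: 29→41
Shipment 4: 41→50
Shipment 5: 50→58
Shipment 6: 58→60
Sum = 13+29+41+50+58+60 = 251.
LPT (decreasing processing time): Shipment 2 Shipment 1 Shipment 3 Shipment 4 Shipment 5 Shipment 6.
Shipment 2: 0→16
Shipment 1: 16→29
Shipment 3: 29→41
Shipment 4: 41→50
Shipment 5: 50→58
Shipment 6: 58→60
Sum = 16+29+41+50+58+60 = 254.
EDD (increasing due date): Shipment 1 Shipment 5 Shipment 4 Shipment 6 Shipment 3 Shipment 2.
Shipment 1: 0→13
Shipment 5: 13→21
Shipment 4: 21→30
Shipment 6: 30→32
Shipment 3: 32→44
Shipment 2: 44→60
Sum = 13+21+30+32+44+60 = 200.
SPT 166, FIFO 251, LPT 254, EDD 200 → minimum 166.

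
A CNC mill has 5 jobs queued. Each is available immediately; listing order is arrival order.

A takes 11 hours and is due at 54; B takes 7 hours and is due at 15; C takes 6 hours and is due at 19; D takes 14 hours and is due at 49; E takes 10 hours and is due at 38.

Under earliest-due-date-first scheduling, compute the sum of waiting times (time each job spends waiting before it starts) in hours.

80

EDD (increasing due date): B C E D A.
B: waits 0, runs 0→7
C: waits 7, runs 7→13
E: waits 13, runs 13→23
D: waits 23, runs 23→37
A: waits 37, runs 37→48
Sum = 0+7+13+23+37 = 80.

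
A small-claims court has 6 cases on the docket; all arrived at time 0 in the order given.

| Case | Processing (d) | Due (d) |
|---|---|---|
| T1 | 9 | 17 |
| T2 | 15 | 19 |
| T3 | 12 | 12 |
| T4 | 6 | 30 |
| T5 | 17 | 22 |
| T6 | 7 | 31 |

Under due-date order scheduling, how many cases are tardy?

5

EDD (increasing due date): T3 T1 T2 T5 T4 T6.
T3: 0→12, due 12, tardiness 0
T1: 12→21, due 17, tardiness 4
T2: 21→36, due 19, tardiness 17
T5: 36→53, due 22, tardiness 31
T4: 53→59, due 30, tardiness 29
T6: 59→66, due 31, tardiness 35
Late cases: 5.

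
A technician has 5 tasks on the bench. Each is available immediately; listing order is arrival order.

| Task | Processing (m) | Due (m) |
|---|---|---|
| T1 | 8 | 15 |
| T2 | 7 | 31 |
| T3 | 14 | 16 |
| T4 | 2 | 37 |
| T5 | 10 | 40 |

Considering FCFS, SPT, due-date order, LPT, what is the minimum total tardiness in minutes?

7

FIFO (arrival order): T1 T2 T3 T4 T5.
T1: 0→8, due 15, tardiness 0
T2: 8→15, due 31, tardiness 0
T3: 15→29, due 16, tardiness 13
T4: 29→31, due 37, tardiness 0
T5: 31→41, due 40, tardiness 1
Sum = 0+0+13+0+1 = 14.
SPT (increasing processing time): T4 T2 T1 T5 T3.
T4: 0→2, due 37, tardiness 0
T2: 2→9, due 31, tardiness 0
T1: 9→17, due 15, tardiness 2
T5: 17→27, due 40, tardiness 0
T3: 27→41, due 16, tardiness 25
Sum = 0+0+2+0+25 = 27.
EDD (increasing due date): T1 T3 T2 T4 T5.
T1: 0→8, due 15, tardiness 0
T3: 8→22, due 16, tardiness 6
T2: 22→29, due 31, tardiness 0
T4: 29→31, due 37, tardiness 0
T5: 31→41, due 40, tardiness 1
Sum = 0+6+0+0+1 = 7.
LPT (decreasing processing time): T3 T5 T1 T2 T4.
T3: 0→14, due 16, tardiness 0
T5: 14→24, due 40, tardiness 0
T1: 24→32, due 15, tardiness 17
T2: 32→39, due 31, tardiness 8
T4: 39→41, due 37, tardiness 4
Sum = 0+0+17+8+4 = 29.
FIFO 14, SPT 27, EDD 7, LPT 29 → minimum 7.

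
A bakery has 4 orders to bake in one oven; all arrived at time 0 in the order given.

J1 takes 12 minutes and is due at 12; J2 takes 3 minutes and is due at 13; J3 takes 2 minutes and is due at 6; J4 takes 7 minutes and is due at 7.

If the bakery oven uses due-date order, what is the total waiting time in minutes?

32

EDD (increasing due date): J3 J4 J1 J2.
J3: waits 0, runs 0→2
J4: waits 2, runs 2→9
J1: waits 9, runs 9→21
J2: waits 21, runs 21→24
Sum = 0+2+9+21 = 32.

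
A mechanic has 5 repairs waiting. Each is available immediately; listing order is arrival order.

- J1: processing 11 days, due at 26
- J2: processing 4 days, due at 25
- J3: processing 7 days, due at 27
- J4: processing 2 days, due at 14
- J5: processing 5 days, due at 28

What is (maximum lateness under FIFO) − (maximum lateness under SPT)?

7

FIFO (arrival order): J1 J2 J3 J4 J5.
J1: 0→11, due 26, lateness -15
J2: 11→15, due 25, lateness -10
J3: 15→22, due 27, lateness -5
J4: 22→24, due 14, lateness 10
J5: 24→29, due 28, lateness 1
Maximum = 10.
SPT (increasing processing time): J4 J2 J5 J3 J1.
J4: 0→2, due 14, lateness -12
J2: 2→6, due 25, lateness -19
J5: 6→11, due 28, lateness -17
J3: 11→18, due 27, lateness -9
J1: 18→29, due 26, lateness 3
Maximum = 3.
Difference = 10 − 3 = 7.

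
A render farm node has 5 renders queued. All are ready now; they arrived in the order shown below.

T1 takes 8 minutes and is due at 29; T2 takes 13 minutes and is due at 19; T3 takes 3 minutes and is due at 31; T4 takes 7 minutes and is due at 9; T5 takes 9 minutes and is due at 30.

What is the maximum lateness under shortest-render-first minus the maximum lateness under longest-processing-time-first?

SPT (increasing processing time): T3 T4 T1 T5 T2.
T3: 0→3, due 31, lateness -28
T4: 3→10, due 9, lateness 1
T1: 10→18, due 29, lateness -11
T5: 18→27, due 30, lateness -3
T2: 27→40, due 19, lateness 21
Maximum = 21.
LPT (decreasing processing time): T2 T5 T1 T4 T3.
T2: 0→13, due 19, lateness -6
T5: 13→22, due 30, lateness -8
T1: 22→30, due 29, lateness 1
T4: 30→37, due 9, lateness 28
T3: 37→40, due 31, lateness 9
Maximum = 28.
Difference = 21 − 28 = -7.

-7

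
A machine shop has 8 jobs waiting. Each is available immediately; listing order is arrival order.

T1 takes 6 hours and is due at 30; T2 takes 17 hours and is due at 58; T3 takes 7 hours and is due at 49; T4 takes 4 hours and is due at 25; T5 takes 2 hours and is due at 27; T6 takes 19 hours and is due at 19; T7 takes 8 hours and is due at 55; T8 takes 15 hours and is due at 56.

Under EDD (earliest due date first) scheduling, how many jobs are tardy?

3

EDD (increasing due date): T6 T4 T5 T1 T3 T7 T8 T2.
T6: 0→19, due 19, tardiness 0
T4: 19→23, due 25, tardiness 0
T5: 23→25, due 27, tardiness 0
T1: 25→31, due 30, tardiness 1
T3: 31→38, due 49, tardiness 0
T7: 38→46, due 55, tardiness 0
T8: 46→61, due 56, tardiness 5
T2: 61→78, due 58, tardiness 20
Late jobs: 3.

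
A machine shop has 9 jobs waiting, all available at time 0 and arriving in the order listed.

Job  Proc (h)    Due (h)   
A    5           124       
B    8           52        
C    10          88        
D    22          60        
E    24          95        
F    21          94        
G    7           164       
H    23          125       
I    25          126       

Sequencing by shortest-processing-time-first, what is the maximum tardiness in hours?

25

SPT (increasing processing time): A G B C F D H E I.
A: 0→5, due 124, tardiness 0
G: 5→12, due 164, tardiness 0
B: 12→20, due 52, tardiness 0
C: 20→30, due 88, tardiness 0
F: 30→51, due 94, tardiness 0
D: 51→73, due 60, tardiness 13
H: 73→96, due 125, tardiness 0
E: 96→120, due 95, tardiness 25
I: 120→145, due 126, tardiness 19
Maximum = 25.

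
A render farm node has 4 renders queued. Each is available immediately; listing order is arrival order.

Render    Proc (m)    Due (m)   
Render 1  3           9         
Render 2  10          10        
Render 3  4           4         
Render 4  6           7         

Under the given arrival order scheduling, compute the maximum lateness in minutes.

FIFO (arrival order): Render 1 Render 2 Render 3 Render 4.
Render 1: 0→3, due 9, lateness -6
Render 2: 3→13, due 10, lateness 3
Render 3: 13→17, due 4, lateness 13
Render 4: 17→23, due 7, lateness 16
Maximum = 16.

16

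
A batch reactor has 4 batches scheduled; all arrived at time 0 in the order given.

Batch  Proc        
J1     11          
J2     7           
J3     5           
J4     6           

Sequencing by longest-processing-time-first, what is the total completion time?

82

LPT (decreasing processing time): J1 J2 J4 J3.
J1: 0→11
J2: 11→18
J4: 18→24
J3: 24→29
Sum = 11+18+24+29 = 82.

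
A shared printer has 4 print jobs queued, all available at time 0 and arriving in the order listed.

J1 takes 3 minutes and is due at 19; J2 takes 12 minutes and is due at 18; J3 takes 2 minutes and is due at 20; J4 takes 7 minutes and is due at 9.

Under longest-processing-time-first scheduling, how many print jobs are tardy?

LPT (decreasing processing time): J2 J4 J1 J3.
J2: 0→12, due 18, tardiness 0
J4: 12→19, due 9, tardiness 10
J1: 19→22, due 19, tardiness 3
J3: 22→24, due 20, tardiness 4
Late print jobs: 3.

3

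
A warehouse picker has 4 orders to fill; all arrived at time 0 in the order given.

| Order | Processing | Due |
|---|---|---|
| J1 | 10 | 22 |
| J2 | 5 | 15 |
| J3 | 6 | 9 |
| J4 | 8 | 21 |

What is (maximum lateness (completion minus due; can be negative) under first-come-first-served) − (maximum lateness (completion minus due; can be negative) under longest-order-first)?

-3

FIFO (arrival order): J1 J2 J3 J4.
J1: 0→10, due 22, lateness -12
J2: 10→15, due 15, lateness 0
J3: 15→21, due 9, lateness 12
J4: 21→29, due 21, lateness 8
Maximum = 12.
LPT (decreasing processing time): J1 J4 J3 J2.
J1: 0→10, due 22, lateness -12
J4: 10→18, due 21, lateness -3
J3: 18→24, due 9, lateness 15
J2: 24→29, due 15, lateness 14
Maximum = 15.
Difference = 12 − 15 = -3.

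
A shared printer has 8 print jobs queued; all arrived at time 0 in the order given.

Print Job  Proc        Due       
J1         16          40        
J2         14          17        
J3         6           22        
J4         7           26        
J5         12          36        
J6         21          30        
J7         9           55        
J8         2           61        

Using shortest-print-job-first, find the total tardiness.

SPT (increasing processing time): J8 J3 J4 J7 J5 J2 J1 J6.
J8: 0→2, due 61, tardiness 0
J3: 2→8, due 22, tardiness 0
J4: 8→15, due 26, tardiness 0
J7: 15→24, due 55, tardiness 0
J5: 24→36, due 36, tardiness 0
J2: 36→50, due 17, tardiness 33
J1: 50→66, due 40, tardiness 26
J6: 66→87, due 30, tardiness 57
Sum = 0+0+0+0+0+33+26+57 = 116.

116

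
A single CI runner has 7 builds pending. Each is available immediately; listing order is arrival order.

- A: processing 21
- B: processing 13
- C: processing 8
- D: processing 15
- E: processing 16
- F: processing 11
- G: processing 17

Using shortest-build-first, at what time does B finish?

SPT (increasing processing time): C F B D E G A.
C: 0→8
F: 8→19
B: 19→32

32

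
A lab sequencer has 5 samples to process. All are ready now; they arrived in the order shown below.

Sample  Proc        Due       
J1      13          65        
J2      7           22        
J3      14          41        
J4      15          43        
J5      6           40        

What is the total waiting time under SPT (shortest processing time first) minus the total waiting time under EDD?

SPT (increasing processing time): J5 J2 J1 J3 J4.
J5: waits 0, runs 0→6
J2: waits 6, runs 6→13
J1: waits 13, runs 13→26
J3: waits 26, runs 26→40
J4: waits 40, runs 40→55
Sum = 0+6+13+26+40 = 85.
EDD (increasing due date): J2 J5 J3 J4 J1.
J2: waits 0, runs 0→7
J5: waits 7, runs 7→13
J3: waits 13, runs 13→27
J4: waits 27, runs 27→42
J1: waits 42, runs 42→55
Sum = 0+7+13+27+42 = 89.
Difference = 85 − 89 = -4.

-4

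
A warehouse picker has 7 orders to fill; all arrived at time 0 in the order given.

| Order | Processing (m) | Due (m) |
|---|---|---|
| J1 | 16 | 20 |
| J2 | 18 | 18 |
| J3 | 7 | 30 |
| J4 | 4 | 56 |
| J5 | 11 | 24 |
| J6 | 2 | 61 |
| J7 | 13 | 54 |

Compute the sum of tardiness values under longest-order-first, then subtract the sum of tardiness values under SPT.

LPT (decreasing processing time): J2 J1 J7 J5 J3 J4 J6.
J2: 0→18, due 18, tardiness 0
J1: 18→34, due 20, tardiness 14
J7: 34→47, due 54, tardiness 0
J5: 47→58, due 24, tardiness 34
J3: 58→65, due 30, tardiness 35
J4: 65→69, due 56, tardiness 13
J6: 69→71, due 61, tardiness 10
Sum = 0+14+0+34+35+13+10 = 106.
SPT (increasing processing time): J6 J4 J3 J5 J7 J1 J2.
J6: 0→2, due 61, tardiness 0
J4: 2→6, due 56, tardiness 0
J3: 6→13, due 30, tardiness 0
J5: 13→24, due 24, tardiness 0
J7: 24→37, due 54, tardiness 0
J1: 37→53, due 20, tardiness 33
J2: 53→71, due 18, tardiness 53
Sum = 0+0+0+0+0+33+53 = 86.
Difference = 106 − 86 = 20.

20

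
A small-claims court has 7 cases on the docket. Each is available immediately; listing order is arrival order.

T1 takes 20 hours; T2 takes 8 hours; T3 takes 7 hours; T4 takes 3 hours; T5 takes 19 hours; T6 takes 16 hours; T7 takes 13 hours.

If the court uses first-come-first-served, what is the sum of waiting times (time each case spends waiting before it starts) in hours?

FIFO (arrival order): T1 T2 T3 T4 T5 T6 T7.
T1: waits 0, runs 0→20
T2: waits 20, runs 20→28
T3: waits 28, runs 28→35
T4: waits 35, runs 35→38
T5: waits 38, runs 38→57
T6: waits 57, runs 57→73
T7: waits 73, runs 73→86
Sum = 0+20+28+35+38+57+73 = 251.

251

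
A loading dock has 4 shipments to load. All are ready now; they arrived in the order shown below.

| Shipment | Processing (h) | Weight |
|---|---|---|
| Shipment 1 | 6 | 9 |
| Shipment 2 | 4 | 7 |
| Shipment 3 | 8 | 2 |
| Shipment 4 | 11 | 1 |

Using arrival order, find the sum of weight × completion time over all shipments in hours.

189

FIFO (arrival order): Shipment 1 Shipment 2 Shipment 3 Shipment 4.
Shipment 1: finishes 6, weight 9, w·C = 54
Shipment 2: finishes 10, weight 7, w·C = 70
Shipment 3: finishes 18, weight 2, w·C = 36
Shipment 4: finishes 29, weight 1, w·C = 29
Sum = 54+70+36+29 = 189.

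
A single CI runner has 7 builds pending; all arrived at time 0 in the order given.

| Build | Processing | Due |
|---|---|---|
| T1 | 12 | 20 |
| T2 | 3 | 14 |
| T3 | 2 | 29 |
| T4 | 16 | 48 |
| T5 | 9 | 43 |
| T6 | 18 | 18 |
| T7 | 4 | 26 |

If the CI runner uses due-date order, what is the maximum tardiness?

16

EDD (increasing due date): T2 T6 T1 T7 T3 T5 T4.
T2: 0→3, due 14, tardiness 0
T6: 3→21, due 18, tardiness 3
T1: 21→33, due 20, tardiness 13
T7: 33→37, due 26, tardiness 11
T3: 37→39, due 29, tardiness 10
T5: 39→48, due 43, tardiness 5
T4: 48→64, due 48, tardiness 16
Maximum = 16.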